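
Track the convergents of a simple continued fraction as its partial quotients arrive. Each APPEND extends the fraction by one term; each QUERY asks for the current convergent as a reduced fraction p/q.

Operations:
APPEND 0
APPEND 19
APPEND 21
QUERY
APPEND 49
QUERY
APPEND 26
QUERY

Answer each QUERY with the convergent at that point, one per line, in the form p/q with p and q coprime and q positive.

APPEND 0: p_0 = 0·1 + 0 = 0, q_0 = 0·0 + 1 = 1 → 0/1
APPEND 19: p_1 = 19·0 + 1 = 1, q_1 = 19·1 + 0 = 19 → 1/19
APPEND 21: p_2 = 21·1 + 0 = 21, q_2 = 21·19 + 1 = 400 → 21/400
APPEND 49: p_3 = 49·21 + 1 = 1030, q_3 = 49·400 + 19 = 19619 → 1030/19619
APPEND 26: p_4 = 26·1030 + 21 = 26801, q_4 = 26·19619 + 400 = 510494 → 26801/510494

21/400
1030/19619
26801/510494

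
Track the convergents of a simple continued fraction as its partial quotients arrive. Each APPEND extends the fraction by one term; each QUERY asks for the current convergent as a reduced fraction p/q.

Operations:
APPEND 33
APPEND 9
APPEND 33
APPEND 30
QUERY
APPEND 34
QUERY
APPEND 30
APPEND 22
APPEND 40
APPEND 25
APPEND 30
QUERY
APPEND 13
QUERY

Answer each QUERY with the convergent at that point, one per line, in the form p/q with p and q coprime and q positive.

296308/8949
10084339/304564
200862487014828/6066384965359
2617898840976569/79064948392074

APPEND 33: p_0 = 33·1 + 0 = 33, q_0 = 33·0 + 1 = 1 → 33/1
APPEND 9: p_1 = 9·33 + 1 = 298, q_1 = 9·1 + 0 = 9 → 298/9
APPEND 33: p_2 = 33·298 + 33 = 9867, q_2 = 33·9 + 1 = 298 → 9867/298
APPEND 30: p_3 = 30·9867 + 298 = 296308, q_3 = 30·298 + 9 = 8949 → 296308/8949
APPEND 34: p_4 = 34·296308 + 9867 = 10084339, q_4 = 34·8949 + 298 = 304564 → 10084339/304564
APPEND 30: p_5 = 30·10084339 + 296308 = 302826478, q_5 = 30·304564 + 8949 = 9145869 → 302826478/9145869
APPEND 22: p_6 = 22·302826478 + 10084339 = 6672266855, q_6 = 22·9145869 + 304564 = 201513682 → 6672266855/201513682
APPEND 40: p_7 = 40·6672266855 + 302826478 = 267193500678, q_7 = 40·201513682 + 9145869 = 8069693149 → 267193500678/8069693149
APPEND 25: p_8 = 25·267193500678 + 6672266855 = 6686509783805, q_8 = 25·8069693149 + 201513682 = 201943842407 → 6686509783805/201943842407
APPEND 30: p_9 = 30·6686509783805 + 267193500678 = 200862487014828, q_9 = 30·201943842407 + 8069693149 = 6066384965359 → 200862487014828/6066384965359
APPEND 13: p_10 = 13·200862487014828 + 6686509783805 = 2617898840976569, q_10 = 13·6066384965359 + 201943842407 = 79064948392074 → 2617898840976569/79064948392074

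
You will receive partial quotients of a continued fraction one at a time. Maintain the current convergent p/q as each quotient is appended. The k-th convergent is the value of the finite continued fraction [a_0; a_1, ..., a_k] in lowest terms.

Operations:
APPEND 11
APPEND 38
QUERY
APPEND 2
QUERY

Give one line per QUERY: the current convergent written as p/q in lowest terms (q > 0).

419/38
849/77

APPEND 11: p_0 = 11·1 + 0 = 11, q_0 = 11·0 + 1 = 1 → 11/1
APPEND 38: p_1 = 38·11 + 1 = 419, q_1 = 38·1 + 0 = 38 → 419/38
APPEND 2: p_2 = 2·419 + 11 = 849, q_2 = 2·38 + 1 = 77 → 849/77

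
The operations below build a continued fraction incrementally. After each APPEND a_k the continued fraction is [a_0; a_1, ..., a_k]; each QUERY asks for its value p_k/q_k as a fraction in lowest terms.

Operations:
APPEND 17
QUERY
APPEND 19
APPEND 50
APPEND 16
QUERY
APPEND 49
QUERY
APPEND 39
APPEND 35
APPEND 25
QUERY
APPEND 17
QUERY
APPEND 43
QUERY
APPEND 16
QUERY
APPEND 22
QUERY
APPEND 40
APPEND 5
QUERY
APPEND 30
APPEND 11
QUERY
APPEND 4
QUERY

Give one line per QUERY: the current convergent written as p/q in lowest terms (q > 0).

APPEND 17: p_0 = 17·1 + 0 = 17, q_0 = 17·0 + 1 = 1 → 17/1
APPEND 19: p_1 = 19·17 + 1 = 324, q_1 = 19·1 + 0 = 19 → 324/19
APPEND 50: p_2 = 50·324 + 17 = 16217, q_2 = 50·19 + 1 = 951 → 16217/951
APPEND 16: p_3 = 16·16217 + 324 = 259796, q_3 = 16·951 + 19 = 15235 → 259796/15235
APPEND 49: p_4 = 49·259796 + 16217 = 12746221, q_4 = 49·15235 + 951 = 747466 → 12746221/747466
APPEND 39: p_5 = 39·12746221 + 259796 = 497362415, q_5 = 39·747466 + 15235 = 29166409 → 497362415/29166409
APPEND 35: p_6 = 35·497362415 + 12746221 = 17420430746, q_6 = 35·29166409 + 747466 = 1021571781 → 17420430746/1021571781
APPEND 25: p_7 = 25·17420430746 + 497362415 = 436008131065, q_7 = 25·1021571781 + 29166409 = 25568460934 → 436008131065/25568460934
APPEND 17: p_8 = 17·436008131065 + 17420430746 = 7429558658851, q_8 = 17·25568460934 + 1021571781 = 435685407659 → 7429558658851/435685407659
APPEND 43: p_9 = 43·7429558658851 + 436008131065 = 319907030461658, q_9 = 43·435685407659 + 25568460934 = 18760040990271 → 319907030461658/18760040990271
APPEND 16: p_10 = 16·319907030461658 + 7429558658851 = 5125942046045379, q_10 = 16·18760040990271 + 435685407659 = 300596341251995 → 5125942046045379/300596341251995
APPEND 22: p_11 = 22·5125942046045379 + 319907030461658 = 113090632043459996, q_11 = 22·300596341251995 + 18760040990271 = 6631879548534161 → 113090632043459996/6631879548534161
APPEND 40: p_12 = 40·113090632043459996 + 5125942046045379 = 4528751223784445219, q_12 = 40·6631879548534161 + 300596341251995 = 265575778282618435 → 4528751223784445219/265575778282618435
APPEND 5: p_13 = 5·4528751223784445219 + 113090632043459996 = 22756846750965686091, q_13 = 5·265575778282618435 + 6631879548534161 = 1334510770961626336 → 22756846750965686091/1334510770961626336
APPEND 30: p_14 = 30·22756846750965686091 + 4528751223784445219 = 687234153752755027949, q_14 = 30·1334510770961626336 + 265575778282618435 = 40300898907131408515 → 687234153752755027949/40300898907131408515
APPEND 11: p_15 = 11·687234153752755027949 + 22756846750965686091 = 7582332538031270993530, q_15 = 11·40300898907131408515 + 1334510770961626336 = 444644398749407120001 → 7582332538031270993530/444644398749407120001
APPEND 4: p_16 = 4·7582332538031270993530 + 687234153752755027949 = 31016564305877839002069, q_16 = 4·444644398749407120001 + 40300898907131408515 = 1818878493904759888519 → 31016564305877839002069/1818878493904759888519

17/1
259796/15235
12746221/747466
436008131065/25568460934
7429558658851/435685407659
319907030461658/18760040990271
5125942046045379/300596341251995
113090632043459996/6631879548534161
22756846750965686091/1334510770961626336
7582332538031270993530/444644398749407120001
31016564305877839002069/1818878493904759888519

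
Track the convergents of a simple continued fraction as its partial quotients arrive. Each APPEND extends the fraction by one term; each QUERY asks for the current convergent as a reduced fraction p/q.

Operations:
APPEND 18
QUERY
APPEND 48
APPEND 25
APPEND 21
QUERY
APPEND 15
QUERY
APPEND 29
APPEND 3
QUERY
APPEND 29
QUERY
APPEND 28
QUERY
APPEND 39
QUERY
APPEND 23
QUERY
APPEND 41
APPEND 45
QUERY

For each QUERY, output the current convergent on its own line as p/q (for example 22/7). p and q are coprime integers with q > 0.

18/1
455368/25269
6852163/380236
604356448/33536575
17725505087/983612788
496918498884/27574694639
19397546961563/1076396703709
446640498614833/24784698879946
825371250056252053/45800991984047221

APPEND 18: p_0 = 18·1 + 0 = 18, q_0 = 18·0 + 1 = 1 → 18/1
APPEND 48: p_1 = 48·18 + 1 = 865, q_1 = 48·1 + 0 = 48 → 865/48
APPEND 25: p_2 = 25·865 + 18 = 21643, q_2 = 25·48 + 1 = 1201 → 21643/1201
APPEND 21: p_3 = 21·21643 + 865 = 455368, q_3 = 21·1201 + 48 = 25269 → 455368/25269
APPEND 15: p_4 = 15·455368 + 21643 = 6852163, q_4 = 15·25269 + 1201 = 380236 → 6852163/380236
APPEND 29: p_5 = 29·6852163 + 455368 = 199168095, q_5 = 29·380236 + 25269 = 11052113 → 199168095/11052113
APPEND 3: p_6 = 3·199168095 + 6852163 = 604356448, q_6 = 3·11052113 + 380236 = 33536575 → 604356448/33536575
APPEND 29: p_7 = 29·604356448 + 199168095 = 17725505087, q_7 = 29·33536575 + 11052113 = 983612788 → 17725505087/983612788
APPEND 28: p_8 = 28·17725505087 + 604356448 = 496918498884, q_8 = 28·983612788 + 33536575 = 27574694639 → 496918498884/27574694639
APPEND 39: p_9 = 39·496918498884 + 17725505087 = 19397546961563, q_9 = 39·27574694639 + 983612788 = 1076396703709 → 19397546961563/1076396703709
APPEND 23: p_10 = 23·19397546961563 + 496918498884 = 446640498614833, q_10 = 23·1076396703709 + 27574694639 = 24784698879946 → 446640498614833/24784698879946
APPEND 41: p_11 = 41·446640498614833 + 19397546961563 = 18331657990169716, q_11 = 41·24784698879946 + 1076396703709 = 1017249050781495 → 18331657990169716/1017249050781495
APPEND 45: p_12 = 45·18331657990169716 + 446640498614833 = 825371250056252053, q_12 = 45·1017249050781495 + 24784698879946 = 45800991984047221 → 825371250056252053/45800991984047221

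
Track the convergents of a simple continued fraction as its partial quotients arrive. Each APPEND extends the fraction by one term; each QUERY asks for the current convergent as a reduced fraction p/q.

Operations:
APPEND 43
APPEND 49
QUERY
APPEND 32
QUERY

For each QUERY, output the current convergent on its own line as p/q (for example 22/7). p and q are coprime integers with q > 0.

APPEND 43: p_0 = 43·1 + 0 = 43, q_0 = 43·0 + 1 = 1 → 43/1
APPEND 49: p_1 = 49·43 + 1 = 2108, q_1 = 49·1 + 0 = 49 → 2108/49
APPEND 32: p_2 = 32·2108 + 43 = 67499, q_2 = 32·49 + 1 = 1569 → 67499/1569

2108/49
67499/1569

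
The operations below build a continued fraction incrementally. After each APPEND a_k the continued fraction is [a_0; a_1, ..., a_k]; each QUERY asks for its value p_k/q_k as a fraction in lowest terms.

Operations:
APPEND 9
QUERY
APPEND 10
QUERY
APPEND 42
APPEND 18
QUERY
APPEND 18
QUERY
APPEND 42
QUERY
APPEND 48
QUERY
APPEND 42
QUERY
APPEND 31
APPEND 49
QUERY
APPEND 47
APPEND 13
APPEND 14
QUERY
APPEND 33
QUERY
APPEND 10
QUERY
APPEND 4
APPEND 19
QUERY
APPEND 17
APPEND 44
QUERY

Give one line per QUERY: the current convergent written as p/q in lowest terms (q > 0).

APPEND 9: p_0 = 9·1 + 0 = 9, q_0 = 9·0 + 1 = 1 → 9/1
APPEND 10: p_1 = 10·9 + 1 = 91, q_1 = 10·1 + 0 = 10 → 91/10
APPEND 42: p_2 = 42·91 + 9 = 3831, q_2 = 42·10 + 1 = 421 → 3831/421
APPEND 18: p_3 = 18·3831 + 91 = 69049, q_3 = 18·421 + 10 = 7588 → 69049/7588
APPEND 18: p_4 = 18·69049 + 3831 = 1246713, q_4 = 18·7588 + 421 = 137005 → 1246713/137005
APPEND 42: p_5 = 42·1246713 + 69049 = 52430995, q_5 = 42·137005 + 7588 = 5761798 → 52430995/5761798
APPEND 48: p_6 = 48·52430995 + 1246713 = 2517934473, q_6 = 48·5761798 + 137005 = 276703309 → 2517934473/276703309
APPEND 42: p_7 = 42·2517934473 + 52430995 = 105805678861, q_7 = 42·276703309 + 5761798 = 11627300776 → 105805678861/11627300776
APPEND 31: p_8 = 31·105805678861 + 2517934473 = 3282493979164, q_8 = 31·11627300776 + 276703309 = 360723027365 → 3282493979164/360723027365
APPEND 49: p_9 = 49·3282493979164 + 105805678861 = 160948010657897, q_9 = 49·360723027365 + 11627300776 = 17687055641661 → 160948010657897/17687055641661
APPEND 47: p_10 = 47·160948010657897 + 3282493979164 = 7567838994900323, q_10 = 47·17687055641661 + 360723027365 = 831652338185432 → 7567838994900323/831652338185432
APPEND 13: p_11 = 13·7567838994900323 + 160948010657897 = 98542854944362096, q_11 = 13·831652338185432 + 17687055641661 = 10829167452052277 → 98542854944362096/10829167452052277
APPEND 14: p_12 = 14·98542854944362096 + 7567838994900323 = 1387167808215969667, q_12 = 14·10829167452052277 + 831652338185432 = 152439996666917310 → 1387167808215969667/152439996666917310
APPEND 33: p_13 = 33·1387167808215969667 + 98542854944362096 = 45875080526071361107, q_13 = 33·152439996666917310 + 10829167452052277 = 5041349057460323507 → 45875080526071361107/5041349057460323507
APPEND 10: p_14 = 10·45875080526071361107 + 1387167808215969667 = 460137973068929580737, q_14 = 10·5041349057460323507 + 152439996666917310 = 50565930571270152380 → 460137973068929580737/50565930571270152380
APPEND 4: p_15 = 4·460137973068929580737 + 45875080526071361107 = 1886426972801789684055, q_15 = 4·50565930571270152380 + 5041349057460323507 = 207305071342540933027 → 1886426972801789684055/207305071342540933027
APPEND 19: p_16 = 19·1886426972801789684055 + 460137973068929580737 = 36302250456302933577782, q_16 = 19·207305071342540933027 + 50565930571270152380 = 3989362286079547879893 → 36302250456302933577782/3989362286079547879893
APPEND 17: p_17 = 17·36302250456302933577782 + 1886426972801789684055 = 619024684729951660506349, q_17 = 17·3989362286079547879893 + 207305071342540933027 = 68026463934694854891208 → 619024684729951660506349/68026463934694854891208
APPEND 44: p_18 = 44·619024684729951660506349 + 36302250456302933577782 = 27273388378574175995857138, q_18 = 44·68026463934694854891208 + 3989362286079547879893 = 2997153775412653163093045 → 27273388378574175995857138/2997153775412653163093045

9/1
91/10
69049/7588
1246713/137005
52430995/5761798
2517934473/276703309
105805678861/11627300776
160948010657897/17687055641661
1387167808215969667/152439996666917310
45875080526071361107/5041349057460323507
460137973068929580737/50565930571270152380
36302250456302933577782/3989362286079547879893
27273388378574175995857138/2997153775412653163093045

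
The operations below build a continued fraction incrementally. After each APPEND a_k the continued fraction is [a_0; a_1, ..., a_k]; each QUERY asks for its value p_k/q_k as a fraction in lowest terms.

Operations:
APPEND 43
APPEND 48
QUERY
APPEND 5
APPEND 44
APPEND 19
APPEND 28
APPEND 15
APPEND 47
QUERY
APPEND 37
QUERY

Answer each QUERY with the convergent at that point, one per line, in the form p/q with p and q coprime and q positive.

2065/48
173055858007/4022613947
6406743582785/148922182628

APPEND 43: p_0 = 43·1 + 0 = 43, q_0 = 43·0 + 1 = 1 → 43/1
APPEND 48: p_1 = 48·43 + 1 = 2065, q_1 = 48·1 + 0 = 48 → 2065/48
APPEND 5: p_2 = 5·2065 + 43 = 10368, q_2 = 5·48 + 1 = 241 → 10368/241
APPEND 44: p_3 = 44·10368 + 2065 = 458257, q_3 = 44·241 + 48 = 10652 → 458257/10652
APPEND 19: p_4 = 19·458257 + 10368 = 8717251, q_4 = 19·10652 + 241 = 202629 → 8717251/202629
APPEND 28: p_5 = 28·8717251 + 458257 = 244541285, q_5 = 28·202629 + 10652 = 5684264 → 244541285/5684264
APPEND 15: p_6 = 15·244541285 + 8717251 = 3676836526, q_6 = 15·5684264 + 202629 = 85466589 → 3676836526/85466589
APPEND 47: p_7 = 47·3676836526 + 244541285 = 173055858007, q_7 = 47·85466589 + 5684264 = 4022613947 → 173055858007/4022613947
APPEND 37: p_8 = 37·173055858007 + 3676836526 = 6406743582785, q_8 = 37·4022613947 + 85466589 = 148922182628 → 6406743582785/148922182628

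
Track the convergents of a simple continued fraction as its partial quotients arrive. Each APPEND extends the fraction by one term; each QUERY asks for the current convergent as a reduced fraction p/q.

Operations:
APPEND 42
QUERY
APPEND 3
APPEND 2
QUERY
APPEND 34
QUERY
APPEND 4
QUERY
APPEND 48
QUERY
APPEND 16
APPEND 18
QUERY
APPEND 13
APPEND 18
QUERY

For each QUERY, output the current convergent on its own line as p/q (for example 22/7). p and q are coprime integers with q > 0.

42/1
296/7
10191/241
41060/971
1981071/46849
573268599/13556839
135289408293/3199367155

APPEND 42: p_0 = 42·1 + 0 = 42, q_0 = 42·0 + 1 = 1 → 42/1
APPEND 3: p_1 = 3·42 + 1 = 127, q_1 = 3·1 + 0 = 3 → 127/3
APPEND 2: p_2 = 2·127 + 42 = 296, q_2 = 2·3 + 1 = 7 → 296/7
APPEND 34: p_3 = 34·296 + 127 = 10191, q_3 = 34·7 + 3 = 241 → 10191/241
APPEND 4: p_4 = 4·10191 + 296 = 41060, q_4 = 4·241 + 7 = 971 → 41060/971
APPEND 48: p_5 = 48·41060 + 10191 = 1981071, q_5 = 48·971 + 241 = 46849 → 1981071/46849
APPEND 16: p_6 = 16·1981071 + 41060 = 31738196, q_6 = 16·46849 + 971 = 750555 → 31738196/750555
APPEND 18: p_7 = 18·31738196 + 1981071 = 573268599, q_7 = 18·750555 + 46849 = 13556839 → 573268599/13556839
APPEND 13: p_8 = 13·573268599 + 31738196 = 7484229983, q_8 = 13·13556839 + 750555 = 176989462 → 7484229983/176989462
APPEND 18: p_9 = 18·7484229983 + 573268599 = 135289408293, q_9 = 18·176989462 + 13556839 = 3199367155 → 135289408293/3199367155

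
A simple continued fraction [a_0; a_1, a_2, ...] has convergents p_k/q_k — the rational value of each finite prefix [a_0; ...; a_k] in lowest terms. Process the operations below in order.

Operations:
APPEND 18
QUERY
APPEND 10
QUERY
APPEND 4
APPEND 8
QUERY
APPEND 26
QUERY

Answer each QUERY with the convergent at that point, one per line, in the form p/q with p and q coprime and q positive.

APPEND 18: p_0 = 18·1 + 0 = 18, q_0 = 18·0 + 1 = 1 → 18/1
APPEND 10: p_1 = 10·18 + 1 = 181, q_1 = 10·1 + 0 = 10 → 181/10
APPEND 4: p_2 = 4·181 + 18 = 742, q_2 = 4·10 + 1 = 41 → 742/41
APPEND 8: p_3 = 8·742 + 181 = 6117, q_3 = 8·41 + 10 = 338 → 6117/338
APPEND 26: p_4 = 26·6117 + 742 = 159784, q_4 = 26·338 + 41 = 8829 → 159784/8829

18/1
181/10
6117/338
159784/8829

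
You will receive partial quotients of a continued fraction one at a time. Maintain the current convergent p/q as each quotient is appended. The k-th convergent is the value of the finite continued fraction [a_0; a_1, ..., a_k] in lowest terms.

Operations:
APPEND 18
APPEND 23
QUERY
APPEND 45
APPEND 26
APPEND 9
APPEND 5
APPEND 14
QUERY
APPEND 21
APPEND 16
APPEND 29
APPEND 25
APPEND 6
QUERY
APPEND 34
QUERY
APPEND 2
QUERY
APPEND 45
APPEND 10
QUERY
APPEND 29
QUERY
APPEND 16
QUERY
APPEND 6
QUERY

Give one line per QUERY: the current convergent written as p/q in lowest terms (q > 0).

415/23
318967952/17677783
473944588392145/26266869555662
16192584366667457/897422423940383
32859113321727059/1821111717436428
14981385951765578179/830295608803232858
435955045285046152303/24161420105002332525
6990262110512504015027/387413017288840553258
42377527708360070242465/2348639523838045652073

APPEND 18: p_0 = 18·1 + 0 = 18, q_0 = 18·0 + 1 = 1 → 18/1
APPEND 23: p_1 = 23·18 + 1 = 415, q_1 = 23·1 + 0 = 23 → 415/23
APPEND 45: p_2 = 45·415 + 18 = 18693, q_2 = 45·23 + 1 = 1036 → 18693/1036
APPEND 26: p_3 = 26·18693 + 415 = 486433, q_3 = 26·1036 + 23 = 26959 → 486433/26959
APPEND 9: p_4 = 9·486433 + 18693 = 4396590, q_4 = 9·26959 + 1036 = 243667 → 4396590/243667
APPEND 5: p_5 = 5·4396590 + 486433 = 22469383, q_5 = 5·243667 + 26959 = 1245294 → 22469383/1245294
APPEND 14: p_6 = 14·22469383 + 4396590 = 318967952, q_6 = 14·1245294 + 243667 = 17677783 → 318967952/17677783
APPEND 21: p_7 = 21·318967952 + 22469383 = 6720796375, q_7 = 21·17677783 + 1245294 = 372478737 → 6720796375/372478737
APPEND 16: p_8 = 16·6720796375 + 318967952 = 107851709952, q_8 = 16·372478737 + 17677783 = 5977337575 → 107851709952/5977337575
APPEND 29: p_9 = 29·107851709952 + 6720796375 = 3134420384983, q_9 = 29·5977337575 + 372478737 = 173715268412 → 3134420384983/173715268412
APPEND 25: p_10 = 25·3134420384983 + 107851709952 = 78468361334527, q_10 = 25·173715268412 + 5977337575 = 4348859047875 → 78468361334527/4348859047875
APPEND 6: p_11 = 6·78468361334527 + 3134420384983 = 473944588392145, q_11 = 6·4348859047875 + 173715268412 = 26266869555662 → 473944588392145/26266869555662
APPEND 34: p_12 = 34·473944588392145 + 78468361334527 = 16192584366667457, q_12 = 34·26266869555662 + 4348859047875 = 897422423940383 → 16192584366667457/897422423940383
APPEND 2: p_13 = 2·16192584366667457 + 473944588392145 = 32859113321727059, q_13 = 2·897422423940383 + 26266869555662 = 1821111717436428 → 32859113321727059/1821111717436428
APPEND 45: p_14 = 45·32859113321727059 + 16192584366667457 = 1494852683844385112, q_14 = 45·1821111717436428 + 897422423940383 = 82847449708579643 → 1494852683844385112/82847449708579643
APPEND 10: p_15 = 10·1494852683844385112 + 32859113321727059 = 14981385951765578179, q_15 = 10·82847449708579643 + 1821111717436428 = 830295608803232858 → 14981385951765578179/830295608803232858
APPEND 29: p_16 = 29·14981385951765578179 + 1494852683844385112 = 435955045285046152303, q_16 = 29·830295608803232858 + 82847449708579643 = 24161420105002332525 → 435955045285046152303/24161420105002332525
APPEND 16: p_17 = 16·435955045285046152303 + 14981385951765578179 = 6990262110512504015027, q_17 = 16·24161420105002332525 + 830295608803232858 = 387413017288840553258 → 6990262110512504015027/387413017288840553258
APPEND 6: p_18 = 6·6990262110512504015027 + 435955045285046152303 = 42377527708360070242465, q_18 = 6·387413017288840553258 + 24161420105002332525 = 2348639523838045652073 → 42377527708360070242465/2348639523838045652073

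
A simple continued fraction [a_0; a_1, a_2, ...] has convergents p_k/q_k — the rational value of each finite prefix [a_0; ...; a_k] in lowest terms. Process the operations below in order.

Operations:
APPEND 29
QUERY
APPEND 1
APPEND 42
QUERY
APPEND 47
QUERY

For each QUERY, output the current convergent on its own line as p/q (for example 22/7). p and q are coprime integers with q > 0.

APPEND 29: p_0 = 29·1 + 0 = 29, q_0 = 29·0 + 1 = 1 → 29/1
APPEND 1: p_1 = 1·29 + 1 = 30, q_1 = 1·1 + 0 = 1 → 30/1
APPEND 42: p_2 = 42·30 + 29 = 1289, q_2 = 42·1 + 1 = 43 → 1289/43
APPEND 47: p_3 = 47·1289 + 30 = 60613, q_3 = 47·43 + 1 = 2022 → 60613/2022

29/1
1289/43
60613/2022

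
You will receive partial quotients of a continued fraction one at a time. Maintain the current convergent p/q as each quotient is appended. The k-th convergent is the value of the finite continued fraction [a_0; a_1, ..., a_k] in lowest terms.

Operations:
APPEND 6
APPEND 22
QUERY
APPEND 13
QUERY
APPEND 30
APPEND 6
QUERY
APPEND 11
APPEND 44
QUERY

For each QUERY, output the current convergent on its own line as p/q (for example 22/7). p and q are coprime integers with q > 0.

133/22
1735/287
314833/52079
154990057/25638123

APPEND 6: p_0 = 6·1 + 0 = 6, q_0 = 6·0 + 1 = 1 → 6/1
APPEND 22: p_1 = 22·6 + 1 = 133, q_1 = 22·1 + 0 = 22 → 133/22
APPEND 13: p_2 = 13·133 + 6 = 1735, q_2 = 13·22 + 1 = 287 → 1735/287
APPEND 30: p_3 = 30·1735 + 133 = 52183, q_3 = 30·287 + 22 = 8632 → 52183/8632
APPEND 6: p_4 = 6·52183 + 1735 = 314833, q_4 = 6·8632 + 287 = 52079 → 314833/52079
APPEND 11: p_5 = 11·314833 + 52183 = 3515346, q_5 = 11·52079 + 8632 = 581501 → 3515346/581501
APPEND 44: p_6 = 44·3515346 + 314833 = 154990057, q_6 = 44·581501 + 52079 = 25638123 → 154990057/25638123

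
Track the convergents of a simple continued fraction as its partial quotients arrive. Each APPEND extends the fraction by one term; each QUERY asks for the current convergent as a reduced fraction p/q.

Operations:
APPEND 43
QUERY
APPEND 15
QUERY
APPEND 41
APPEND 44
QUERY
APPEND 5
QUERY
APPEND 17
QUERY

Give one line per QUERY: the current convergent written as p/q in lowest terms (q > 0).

43/1
646/15
1167922/27119
5866139/136211
100892285/2342706

APPEND 43: p_0 = 43·1 + 0 = 43, q_0 = 43·0 + 1 = 1 → 43/1
APPEND 15: p_1 = 15·43 + 1 = 646, q_1 = 15·1 + 0 = 15 → 646/15
APPEND 41: p_2 = 41·646 + 43 = 26529, q_2 = 41·15 + 1 = 616 → 26529/616
APPEND 44: p_3 = 44·26529 + 646 = 1167922, q_3 = 44·616 + 15 = 27119 → 1167922/27119
APPEND 5: p_4 = 5·1167922 + 26529 = 5866139, q_4 = 5·27119 + 616 = 136211 → 5866139/136211
APPEND 17: p_5 = 17·5866139 + 1167922 = 100892285, q_5 = 17·136211 + 27119 = 2342706 → 100892285/2342706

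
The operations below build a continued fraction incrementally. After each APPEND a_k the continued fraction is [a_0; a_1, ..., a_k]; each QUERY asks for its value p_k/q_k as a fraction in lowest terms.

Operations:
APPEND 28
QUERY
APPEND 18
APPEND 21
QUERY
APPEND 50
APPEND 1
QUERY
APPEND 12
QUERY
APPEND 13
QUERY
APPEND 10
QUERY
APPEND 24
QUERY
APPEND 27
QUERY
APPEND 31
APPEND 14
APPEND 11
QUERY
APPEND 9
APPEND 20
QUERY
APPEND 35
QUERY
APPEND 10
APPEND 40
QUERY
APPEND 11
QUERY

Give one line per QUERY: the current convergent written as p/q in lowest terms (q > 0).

APPEND 28: p_0 = 28·1 + 0 = 28, q_0 = 28·0 + 1 = 1 → 28/1
APPEND 18: p_1 = 18·28 + 1 = 505, q_1 = 18·1 + 0 = 18 → 505/18
APPEND 21: p_2 = 21·505 + 28 = 10633, q_2 = 21·18 + 1 = 379 → 10633/379
APPEND 50: p_3 = 50·10633 + 505 = 532155, q_3 = 50·379 + 18 = 18968 → 532155/18968
APPEND 1: p_4 = 1·532155 + 10633 = 542788, q_4 = 1·18968 + 379 = 19347 → 542788/19347
APPEND 12: p_5 = 12·542788 + 532155 = 7045611, q_5 = 12·19347 + 18968 = 251132 → 7045611/251132
APPEND 13: p_6 = 13·7045611 + 542788 = 92135731, q_6 = 13·251132 + 19347 = 3284063 → 92135731/3284063
APPEND 10: p_7 = 10·92135731 + 7045611 = 928402921, q_7 = 10·3284063 + 251132 = 33091762 → 928402921/33091762
APPEND 24: p_8 = 24·928402921 + 92135731 = 22373805835, q_8 = 24·33091762 + 3284063 = 797486351 → 22373805835/797486351
APPEND 27: p_9 = 27·22373805835 + 928402921 = 605021160466, q_9 = 27·797486351 + 33091762 = 21565223239 → 605021160466/21565223239
APPEND 31: p_10 = 31·605021160466 + 22373805835 = 18778029780281, q_10 = 31·21565223239 + 797486351 = 669319406760 → 18778029780281/669319406760
APPEND 14: p_11 = 14·18778029780281 + 605021160466 = 263497438084400, q_11 = 14·669319406760 + 21565223239 = 9392036917879 → 263497438084400/9392036917879
APPEND 11: p_12 = 11·263497438084400 + 18778029780281 = 2917249848708681, q_12 = 11·9392036917879 + 669319406760 = 103981725503429 → 2917249848708681/103981725503429
APPEND 9: p_13 = 9·2917249848708681 + 263497438084400 = 26518746076462529, q_13 = 9·103981725503429 + 9392036917879 = 945227566448740 → 26518746076462529/945227566448740
APPEND 20: p_14 = 20·26518746076462529 + 2917249848708681 = 533292171377959261, q_14 = 20·945227566448740 + 103981725503429 = 19008533054478229 → 533292171377959261/19008533054478229
APPEND 35: p_15 = 35·533292171377959261 + 26518746076462529 = 18691744744305036664, q_15 = 35·19008533054478229 + 945227566448740 = 666243884473186755 → 18691744744305036664/666243884473186755
APPEND 10: p_16 = 10·18691744744305036664 + 533292171377959261 = 187450739614428325901, q_16 = 10·666243884473186755 + 19008533054478229 = 6681447377786345779 → 187450739614428325901/6681447377786345779
APPEND 40: p_17 = 40·187450739614428325901 + 18691744744305036664 = 7516721329321438072704, q_17 = 40·6681447377786345779 + 666243884473186755 = 267924138995927017915 → 7516721329321438072704/267924138995927017915
APPEND 11: p_18 = 11·7516721329321438072704 + 187450739614428325901 = 82871385362150247125645, q_18 = 11·267924138995927017915 + 6681447377786345779 = 2953846976332983542844 → 82871385362150247125645/2953846976332983542844

28/1
10633/379
542788/19347
7045611/251132
92135731/3284063
928402921/33091762
22373805835/797486351
605021160466/21565223239
2917249848708681/103981725503429
533292171377959261/19008533054478229
18691744744305036664/666243884473186755
7516721329321438072704/267924138995927017915
82871385362150247125645/2953846976332983542844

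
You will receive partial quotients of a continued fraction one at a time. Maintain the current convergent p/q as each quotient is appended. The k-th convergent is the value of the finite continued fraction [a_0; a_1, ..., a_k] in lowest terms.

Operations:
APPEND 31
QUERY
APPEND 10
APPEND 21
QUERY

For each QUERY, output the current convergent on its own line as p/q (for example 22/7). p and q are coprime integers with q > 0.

31/1
6562/211

APPEND 31: p_0 = 31·1 + 0 = 31, q_0 = 31·0 + 1 = 1 → 31/1
APPEND 10: p_1 = 10·31 + 1 = 311, q_1 = 10·1 + 0 = 10 → 311/10
APPEND 21: p_2 = 21·311 + 31 = 6562, q_2 = 21·10 + 1 = 211 → 6562/211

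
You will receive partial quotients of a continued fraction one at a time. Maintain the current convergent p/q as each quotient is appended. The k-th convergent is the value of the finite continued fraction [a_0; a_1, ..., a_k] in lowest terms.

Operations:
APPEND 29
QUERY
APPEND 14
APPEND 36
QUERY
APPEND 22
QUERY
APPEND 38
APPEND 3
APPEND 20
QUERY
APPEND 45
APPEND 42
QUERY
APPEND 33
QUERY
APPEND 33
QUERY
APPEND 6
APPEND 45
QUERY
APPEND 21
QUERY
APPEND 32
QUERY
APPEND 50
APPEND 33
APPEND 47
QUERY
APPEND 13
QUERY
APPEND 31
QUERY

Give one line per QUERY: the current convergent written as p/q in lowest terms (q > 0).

APPEND 29: p_0 = 29·1 + 0 = 29, q_0 = 29·0 + 1 = 1 → 29/1
APPEND 14: p_1 = 14·29 + 1 = 407, q_1 = 14·1 + 0 = 14 → 407/14
APPEND 36: p_2 = 36·407 + 29 = 14681, q_2 = 36·14 + 1 = 505 → 14681/505
APPEND 22: p_3 = 22·14681 + 407 = 323389, q_3 = 22·505 + 14 = 11124 → 323389/11124
APPEND 38: p_4 = 38·323389 + 14681 = 12303463, q_4 = 38·11124 + 505 = 423217 → 12303463/423217
APPEND 3: p_5 = 3·12303463 + 323389 = 37233778, q_5 = 3·423217 + 11124 = 1280775 → 37233778/1280775
APPEND 20: p_6 = 20·37233778 + 12303463 = 756979023, q_6 = 20·1280775 + 423217 = 26038717 → 756979023/26038717
APPEND 45: p_7 = 45·756979023 + 37233778 = 34101289813, q_7 = 45·26038717 + 1280775 = 1173023040 → 34101289813/1173023040
APPEND 42: p_8 = 42·34101289813 + 756979023 = 1433011151169, q_8 = 42·1173023040 + 26038717 = 49293006397 → 1433011151169/49293006397
APPEND 33: p_9 = 33·1433011151169 + 34101289813 = 47323469278390, q_9 = 33·49293006397 + 1173023040 = 1627842234141 → 47323469278390/1627842234141
APPEND 33: p_10 = 33·47323469278390 + 1433011151169 = 1563107497338039, q_10 = 33·1627842234141 + 49293006397 = 53768086733050 → 1563107497338039/53768086733050
APPEND 6: p_11 = 6·1563107497338039 + 47323469278390 = 9425968453306624, q_11 = 6·53768086733050 + 1627842234141 = 324236362632441 → 9425968453306624/324236362632441
APPEND 45: p_12 = 45·9425968453306624 + 1563107497338039 = 425731687896136119, q_12 = 45·324236362632441 + 53768086733050 = 14644404405192895 → 425731687896136119/14644404405192895
APPEND 21: p_13 = 21·425731687896136119 + 9425968453306624 = 8949791414272165123, q_13 = 21·14644404405192895 + 324236362632441 = 307856728871683236 → 8949791414272165123/307856728871683236
APPEND 32: p_14 = 32·8949791414272165123 + 425731687896136119 = 286819056944605420055, q_14 = 32·307856728871683236 + 14644404405192895 = 9866059728299056447 → 286819056944605420055/9866059728299056447
APPEND 50: p_15 = 50·286819056944605420055 + 8949791414272165123 = 14349902638644543167873, q_15 = 50·9866059728299056447 + 307856728871683236 = 493610843143824505586 → 14349902638644543167873/493610843143824505586
APPEND 33: p_16 = 33·14349902638644543167873 + 286819056944605420055 = 473833606132214529959864, q_16 = 33·493610843143824505586 + 9866059728299056447 = 16299023883474507740785 → 473833606132214529959864/16299023883474507740785
APPEND 47: p_17 = 47·473833606132214529959864 + 14349902638644543167873 = 22284529390852727451281481, q_17 = 47·16299023883474507740785 + 493610843143824505586 = 766547733366445688322481 → 22284529390852727451281481/766547733366445688322481
APPEND 13: p_18 = 13·22284529390852727451281481 + 473833606132214529959864 = 290172715687217671396619117, q_18 = 13·766547733366445688322481 + 16299023883474507740785 = 9981419557647268455933038 → 290172715687217671396619117/9981419557647268455933038
APPEND 31: p_19 = 31·290172715687217671396619117 + 22284529390852727451281481 = 9017638715694600540746474108, q_19 = 31·9981419557647268455933038 + 766547733366445688322481 = 310190554020431767822246659 → 9017638715694600540746474108/310190554020431767822246659

29/1
14681/505
323389/11124
756979023/26038717
1433011151169/49293006397
47323469278390/1627842234141
1563107497338039/53768086733050
425731687896136119/14644404405192895
8949791414272165123/307856728871683236
286819056944605420055/9866059728299056447
22284529390852727451281481/766547733366445688322481
290172715687217671396619117/9981419557647268455933038
9017638715694600540746474108/310190554020431767822246659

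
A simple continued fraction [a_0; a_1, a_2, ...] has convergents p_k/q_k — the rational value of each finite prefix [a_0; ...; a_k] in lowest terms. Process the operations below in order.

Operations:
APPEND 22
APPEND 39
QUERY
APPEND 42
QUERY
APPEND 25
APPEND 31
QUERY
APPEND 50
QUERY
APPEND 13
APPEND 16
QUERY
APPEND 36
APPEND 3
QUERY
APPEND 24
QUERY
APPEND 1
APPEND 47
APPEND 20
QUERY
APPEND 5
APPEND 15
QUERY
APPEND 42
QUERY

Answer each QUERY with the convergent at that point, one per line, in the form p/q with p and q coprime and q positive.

APPEND 22: p_0 = 22·1 + 0 = 22, q_0 = 22·0 + 1 = 1 → 22/1
APPEND 39: p_1 = 39·22 + 1 = 859, q_1 = 39·1 + 0 = 39 → 859/39
APPEND 42: p_2 = 42·859 + 22 = 36100, q_2 = 42·39 + 1 = 1639 → 36100/1639
APPEND 25: p_3 = 25·36100 + 859 = 903359, q_3 = 25·1639 + 39 = 41014 → 903359/41014
APPEND 31: p_4 = 31·903359 + 36100 = 28040229, q_4 = 31·41014 + 1639 = 1273073 → 28040229/1273073
APPEND 50: p_5 = 50·28040229 + 903359 = 1402914809, q_5 = 50·1273073 + 41014 = 63694664 → 1402914809/63694664
APPEND 13: p_6 = 13·1402914809 + 28040229 = 18265932746, q_6 = 13·63694664 + 1273073 = 829303705 → 18265932746/829303705
APPEND 16: p_7 = 16·18265932746 + 1402914809 = 293657838745, q_7 = 16·829303705 + 63694664 = 13332553944 → 293657838745/13332553944
APPEND 36: p_8 = 36·293657838745 + 18265932746 = 10589948127566, q_8 = 36·13332553944 + 829303705 = 480801245689 → 10589948127566/480801245689
APPEND 3: p_9 = 3·10589948127566 + 293657838745 = 32063502221443, q_9 = 3·480801245689 + 13332553944 = 1455736291011 → 32063502221443/1455736291011
APPEND 24: p_10 = 24·32063502221443 + 10589948127566 = 780114001442198, q_10 = 24·1455736291011 + 480801245689 = 35418472229953 → 780114001442198/35418472229953
APPEND 1: p_11 = 1·780114001442198 + 32063502221443 = 812177503663641, q_11 = 1·35418472229953 + 1455736291011 = 36874208520964 → 812177503663641/36874208520964
APPEND 47: p_12 = 47·812177503663641 + 780114001442198 = 38952456673633325, q_12 = 47·36874208520964 + 35418472229953 = 1768506272715261 → 38952456673633325/1768506272715261
APPEND 20: p_13 = 20·38952456673633325 + 812177503663641 = 779861310976330141, q_13 = 20·1768506272715261 + 36874208520964 = 35406999662826184 → 779861310976330141/35406999662826184
APPEND 5: p_14 = 5·779861310976330141 + 38952456673633325 = 3938259011555284030, q_14 = 5·35406999662826184 + 1768506272715261 = 178803504586846181 → 3938259011555284030/178803504586846181
APPEND 15: p_15 = 15·3938259011555284030 + 779861310976330141 = 59853746484305590591, q_15 = 15·178803504586846181 + 35406999662826184 = 2717459568465518899 → 59853746484305590591/2717459568465518899
APPEND 42: p_16 = 42·59853746484305590591 + 3938259011555284030 = 2517795611352390088852, q_16 = 42·2717459568465518899 + 178803504586846181 = 114312105380138639939 → 2517795611352390088852/114312105380138639939

859/39
36100/1639
28040229/1273073
1402914809/63694664
293657838745/13332553944
32063502221443/1455736291011
780114001442198/35418472229953
779861310976330141/35406999662826184
59853746484305590591/2717459568465518899
2517795611352390088852/114312105380138639939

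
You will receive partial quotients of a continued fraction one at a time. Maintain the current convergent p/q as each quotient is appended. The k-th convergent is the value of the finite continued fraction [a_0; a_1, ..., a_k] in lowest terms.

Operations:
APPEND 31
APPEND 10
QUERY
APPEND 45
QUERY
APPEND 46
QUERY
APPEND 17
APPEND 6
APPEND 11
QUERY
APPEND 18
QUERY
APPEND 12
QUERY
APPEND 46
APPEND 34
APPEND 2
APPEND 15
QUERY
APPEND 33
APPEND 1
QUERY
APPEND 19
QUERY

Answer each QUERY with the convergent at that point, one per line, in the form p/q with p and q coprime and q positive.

APPEND 31: p_0 = 31·1 + 0 = 31, q_0 = 31·0 + 1 = 1 → 31/1
APPEND 10: p_1 = 10·31 + 1 = 311, q_1 = 10·1 + 0 = 10 → 311/10
APPEND 45: p_2 = 45·311 + 31 = 14026, q_2 = 45·10 + 1 = 451 → 14026/451
APPEND 46: p_3 = 46·14026 + 311 = 645507, q_3 = 46·451 + 10 = 20756 → 645507/20756
APPEND 17: p_4 = 17·645507 + 14026 = 10987645, q_4 = 17·20756 + 451 = 353303 → 10987645/353303
APPEND 6: p_5 = 6·10987645 + 645507 = 66571377, q_5 = 6·353303 + 20756 = 2140574 → 66571377/2140574
APPEND 11: p_6 = 11·66571377 + 10987645 = 743272792, q_6 = 11·2140574 + 353303 = 23899617 → 743272792/23899617
APPEND 18: p_7 = 18·743272792 + 66571377 = 13445481633, q_7 = 18·23899617 + 2140574 = 432333680 → 13445481633/432333680
APPEND 12: p_8 = 12·13445481633 + 743272792 = 162089052388, q_8 = 12·432333680 + 23899617 = 5211903777 → 162089052388/5211903777
APPEND 46: p_9 = 46·162089052388 + 13445481633 = 7469541891481, q_9 = 46·5211903777 + 432333680 = 240179907422 → 7469541891481/240179907422
APPEND 34: p_10 = 34·7469541891481 + 162089052388 = 254126513362742, q_10 = 34·240179907422 + 5211903777 = 8171328756125 → 254126513362742/8171328756125
APPEND 2: p_11 = 2·254126513362742 + 7469541891481 = 515722568616965, q_11 = 2·8171328756125 + 240179907422 = 16582837419672 → 515722568616965/16582837419672
APPEND 15: p_12 = 15·515722568616965 + 254126513362742 = 7989965042617217, q_12 = 15·16582837419672 + 8171328756125 = 256913890051205 → 7989965042617217/256913890051205
APPEND 33: p_13 = 33·7989965042617217 + 515722568616965 = 264184568974985126, q_13 = 33·256913890051205 + 16582837419672 = 8494741209109437 → 264184568974985126/8494741209109437
APPEND 1: p_14 = 1·264184568974985126 + 7989965042617217 = 272174534017602343, q_14 = 1·8494741209109437 + 256913890051205 = 8751655099160642 → 272174534017602343/8751655099160642
APPEND 19: p_15 = 19·272174534017602343 + 264184568974985126 = 5435500715309429643, q_15 = 19·8751655099160642 + 8494741209109437 = 174776188093161635 → 5435500715309429643/174776188093161635

311/10
14026/451
645507/20756
743272792/23899617
13445481633/432333680
162089052388/5211903777
7989965042617217/256913890051205
272174534017602343/8751655099160642
5435500715309429643/174776188093161635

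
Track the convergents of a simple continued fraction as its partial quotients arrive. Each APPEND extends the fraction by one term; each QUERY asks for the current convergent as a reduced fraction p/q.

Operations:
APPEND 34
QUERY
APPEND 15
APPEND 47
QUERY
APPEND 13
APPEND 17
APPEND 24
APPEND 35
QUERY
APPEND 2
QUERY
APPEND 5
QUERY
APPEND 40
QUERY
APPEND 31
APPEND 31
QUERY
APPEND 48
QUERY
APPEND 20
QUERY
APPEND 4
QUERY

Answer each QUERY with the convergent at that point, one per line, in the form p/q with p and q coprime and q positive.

APPEND 34: p_0 = 34·1 + 0 = 34, q_0 = 34·0 + 1 = 1 → 34/1
APPEND 15: p_1 = 15·34 + 1 = 511, q_1 = 15·1 + 0 = 15 → 511/15
APPEND 47: p_2 = 47·511 + 34 = 24051, q_2 = 47·15 + 1 = 706 → 24051/706
APPEND 13: p_3 = 13·24051 + 511 = 313174, q_3 = 13·706 + 15 = 9193 → 313174/9193
APPEND 17: p_4 = 17·313174 + 24051 = 5348009, q_4 = 17·9193 + 706 = 156987 → 5348009/156987
APPEND 24: p_5 = 24·5348009 + 313174 = 128665390, q_5 = 24·156987 + 9193 = 3776881 → 128665390/3776881
APPEND 35: p_6 = 35·128665390 + 5348009 = 4508636659, q_6 = 35·3776881 + 156987 = 132347822 → 4508636659/132347822
APPEND 2: p_7 = 2·4508636659 + 128665390 = 9145938708, q_7 = 2·132347822 + 3776881 = 268472525 → 9145938708/268472525
APPEND 5: p_8 = 5·9145938708 + 4508636659 = 50238330199, q_8 = 5·268472525 + 132347822 = 1474710447 → 50238330199/1474710447
APPEND 40: p_9 = 40·50238330199 + 9145938708 = 2018679146668, q_9 = 40·1474710447 + 268472525 = 59256890405 → 2018679146668/59256890405
APPEND 31: p_10 = 31·2018679146668 + 50238330199 = 62629291876907, q_10 = 31·59256890405 + 1474710447 = 1838438313002 → 62629291876907/1838438313002
APPEND 31: p_11 = 31·62629291876907 + 2018679146668 = 1943526727330785, q_11 = 31·1838438313002 + 59256890405 = 57050844593467 → 1943526727330785/57050844593467
APPEND 48: p_12 = 48·1943526727330785 + 62629291876907 = 93351912203754587, q_12 = 48·57050844593467 + 1838438313002 = 2740278978799418 → 93351912203754587/2740278978799418
APPEND 20: p_13 = 20·93351912203754587 + 1943526727330785 = 1868981770802422525, q_13 = 20·2740278978799418 + 57050844593467 = 54862630420581827 → 1868981770802422525/54862630420581827
APPEND 4: p_14 = 4·1868981770802422525 + 93351912203754587 = 7569278995413444687, q_14 = 4·54862630420581827 + 2740278978799418 = 222190800661126726 → 7569278995413444687/222190800661126726

34/1
24051/706
4508636659/132347822
9145938708/268472525
50238330199/1474710447
2018679146668/59256890405
1943526727330785/57050844593467
93351912203754587/2740278978799418
1868981770802422525/54862630420581827
7569278995413444687/222190800661126726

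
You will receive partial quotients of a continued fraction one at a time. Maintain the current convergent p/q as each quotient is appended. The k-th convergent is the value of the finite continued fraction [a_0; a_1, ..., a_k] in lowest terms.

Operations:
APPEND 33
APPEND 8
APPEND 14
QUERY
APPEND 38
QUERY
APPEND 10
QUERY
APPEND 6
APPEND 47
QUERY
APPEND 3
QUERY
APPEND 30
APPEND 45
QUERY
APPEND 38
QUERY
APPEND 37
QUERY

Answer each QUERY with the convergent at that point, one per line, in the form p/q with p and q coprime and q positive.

APPEND 33: p_0 = 33·1 + 0 = 33, q_0 = 33·0 + 1 = 1 → 33/1
APPEND 8: p_1 = 8·33 + 1 = 265, q_1 = 8·1 + 0 = 8 → 265/8
APPEND 14: p_2 = 14·265 + 33 = 3743, q_2 = 14·8 + 1 = 113 → 3743/113
APPEND 38: p_3 = 38·3743 + 265 = 142499, q_3 = 38·113 + 8 = 4302 → 142499/4302
APPEND 10: p_4 = 10·142499 + 3743 = 1428733, q_4 = 10·4302 + 113 = 43133 → 1428733/43133
APPEND 6: p_5 = 6·1428733 + 142499 = 8714897, q_5 = 6·43133 + 4302 = 263100 → 8714897/263100
APPEND 47: p_6 = 47·8714897 + 1428733 = 411028892, q_6 = 47·263100 + 43133 = 12408833 → 411028892/12408833
APPEND 3: p_7 = 3·411028892 + 8714897 = 1241801573, q_7 = 3·12408833 + 263100 = 37489599 → 1241801573/37489599
APPEND 30: p_8 = 30·1241801573 + 411028892 = 37665076082, q_8 = 30·37489599 + 12408833 = 1137096803 → 37665076082/1137096803
APPEND 45: p_9 = 45·37665076082 + 1241801573 = 1696170225263, q_9 = 45·1137096803 + 37489599 = 51206845734 → 1696170225263/51206845734
APPEND 38: p_10 = 38·1696170225263 + 37665076082 = 64492133636076, q_10 = 38·51206845734 + 1137096803 = 1946997234695 → 64492133636076/1946997234695
APPEND 37: p_11 = 37·64492133636076 + 1696170225263 = 2387905114760075, q_11 = 37·1946997234695 + 51206845734 = 72090104529449 → 2387905114760075/72090104529449

3743/113
142499/4302
1428733/43133
411028892/12408833
1241801573/37489599
1696170225263/51206845734
64492133636076/1946997234695
2387905114760075/72090104529449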